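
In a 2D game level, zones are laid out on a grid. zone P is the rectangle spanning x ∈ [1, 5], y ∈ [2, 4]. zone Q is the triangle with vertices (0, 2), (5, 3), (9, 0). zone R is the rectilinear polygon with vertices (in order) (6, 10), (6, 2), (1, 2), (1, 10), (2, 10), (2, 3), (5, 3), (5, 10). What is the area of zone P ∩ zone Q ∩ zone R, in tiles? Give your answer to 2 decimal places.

2.40

The intersection is the polygon with vertices (1,2), (1,2.2), (5,3), (5,2).
By the shoelace formula its area is 2.40.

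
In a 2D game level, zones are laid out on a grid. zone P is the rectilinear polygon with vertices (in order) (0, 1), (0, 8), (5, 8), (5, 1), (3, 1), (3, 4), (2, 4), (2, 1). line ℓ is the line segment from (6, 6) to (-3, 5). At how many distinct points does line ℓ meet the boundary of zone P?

2

The segment meets the boundary at (0,5.333), (5,5.889).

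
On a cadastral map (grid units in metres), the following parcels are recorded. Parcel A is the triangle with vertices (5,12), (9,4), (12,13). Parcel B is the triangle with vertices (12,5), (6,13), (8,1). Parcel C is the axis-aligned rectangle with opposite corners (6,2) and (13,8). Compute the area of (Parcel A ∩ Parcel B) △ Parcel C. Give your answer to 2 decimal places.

42.55

|Parcel A ∩ Parcel B| = 13.5706.
|(Parcel A ∩ Parcel B) ∩ Parcel C| = 6.5096.
|(Parcel A ∩ Parcel B) △ Parcel C| = 13.5706 + 42 − 13.0192 = 42.55.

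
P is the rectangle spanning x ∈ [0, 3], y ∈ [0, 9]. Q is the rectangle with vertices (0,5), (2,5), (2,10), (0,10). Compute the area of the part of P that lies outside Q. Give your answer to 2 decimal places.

19.00

|P∩Q|: x∈[0,2], y∈[5,9] → 2·4 = 8.
|P| = 27.
|P ∖ Q| = |P| − |P∩Q| = 27 − 8 = 19.00.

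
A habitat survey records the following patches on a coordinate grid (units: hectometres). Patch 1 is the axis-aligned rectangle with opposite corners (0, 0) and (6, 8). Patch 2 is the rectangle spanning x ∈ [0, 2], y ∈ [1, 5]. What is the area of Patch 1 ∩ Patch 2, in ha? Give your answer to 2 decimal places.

8.00

|Patch 1∩Patch 2|: x∈[0,2], y∈[1,5] → 2·4 = 8.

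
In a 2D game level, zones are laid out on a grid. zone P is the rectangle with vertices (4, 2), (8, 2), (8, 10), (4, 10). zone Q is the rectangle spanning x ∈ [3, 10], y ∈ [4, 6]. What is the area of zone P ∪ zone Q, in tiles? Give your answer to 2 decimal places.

38.00

By inclusion–exclusion:
Individual areas: |zone P| = 32, |zone Q| = 14.
|zone P∩zone Q|: x∈[4,8], y∈[4,6] → 4·2 = 8.
|zone P ∪ zone Q| = 46 − 8 = 38.00.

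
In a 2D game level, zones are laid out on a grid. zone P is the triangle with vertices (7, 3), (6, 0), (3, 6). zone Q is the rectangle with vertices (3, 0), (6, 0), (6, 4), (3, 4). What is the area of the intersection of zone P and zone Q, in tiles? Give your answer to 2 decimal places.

The intersection is the polygon with vertices (4,4), (5.667,4), (6,3.75), (6,0).
By the shoelace formula its area is 3.96.

3.96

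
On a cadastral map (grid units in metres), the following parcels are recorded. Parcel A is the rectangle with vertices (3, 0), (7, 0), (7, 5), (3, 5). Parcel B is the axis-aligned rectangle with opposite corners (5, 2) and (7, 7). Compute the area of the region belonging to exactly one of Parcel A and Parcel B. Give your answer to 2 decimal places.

|Parcel A∩Parcel B|: x∈[5,7], y∈[2,5] → 2·3 = 6.
|Parcel A △ Parcel B| = |Parcel A| + |Parcel B| − 2·|Parcel A∩Parcel B| = 20 + 10 − 12 = 18.00.

18.00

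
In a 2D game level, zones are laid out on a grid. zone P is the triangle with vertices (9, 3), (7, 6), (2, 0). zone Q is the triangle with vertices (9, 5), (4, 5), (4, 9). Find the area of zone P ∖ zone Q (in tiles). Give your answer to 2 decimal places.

|zone P| = 13.5, |zone P∩zone Q| = 0.75.
|zone P ∖ zone Q| = |zone P| − |zone P∩zone Q| = 13.5 − 0.75 = 12.75.

12.75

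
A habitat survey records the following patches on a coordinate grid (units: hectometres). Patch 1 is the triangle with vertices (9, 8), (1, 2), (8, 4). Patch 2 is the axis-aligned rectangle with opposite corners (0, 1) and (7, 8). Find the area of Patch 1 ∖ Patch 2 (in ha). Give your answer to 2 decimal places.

|Patch 1| = 13, |Patch 1∩Patch 2| = 8.3571.
|Patch 1 ∖ Patch 2| = |Patch 1| − |Patch 1∩Patch 2| = 13 − 8.3571 = 4.64.

4.64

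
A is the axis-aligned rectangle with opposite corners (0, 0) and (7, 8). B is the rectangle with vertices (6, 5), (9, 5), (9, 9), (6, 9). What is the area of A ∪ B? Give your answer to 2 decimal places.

65.00

By inclusion–exclusion:
Individual areas: |A| = 56, |B| = 12.
|A∩B|: x∈[6,7], y∈[5,8] → 1·3 = 3.
|A ∪ B| = 68 − 3 = 65.00.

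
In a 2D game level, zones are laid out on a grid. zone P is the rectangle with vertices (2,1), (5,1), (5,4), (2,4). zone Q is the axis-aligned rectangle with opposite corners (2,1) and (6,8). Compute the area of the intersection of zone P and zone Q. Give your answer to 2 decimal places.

9.00

|zone P∩zone Q|: x∈[2,5], y∈[1,4] → 3·3 = 9.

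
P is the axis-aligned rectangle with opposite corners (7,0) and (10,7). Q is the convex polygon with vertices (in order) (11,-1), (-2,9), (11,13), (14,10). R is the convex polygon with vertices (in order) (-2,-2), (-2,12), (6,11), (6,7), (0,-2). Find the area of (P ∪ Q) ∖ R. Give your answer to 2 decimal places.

84.39

|P ∪ Q| = 114.8038.
|(P ∪ Q) ∩ R| = 30.4136.
|(P ∪ Q) ∖ R| = 114.8038 − 30.4136 = 84.39.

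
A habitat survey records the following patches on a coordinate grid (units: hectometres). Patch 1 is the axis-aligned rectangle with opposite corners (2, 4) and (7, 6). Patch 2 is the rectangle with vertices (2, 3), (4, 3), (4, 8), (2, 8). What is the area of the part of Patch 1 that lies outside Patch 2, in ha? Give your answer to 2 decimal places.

|Patch 1∩Patch 2|: x∈[2,4], y∈[4,6] → 2·2 = 4.
|Patch 1| = 10.
|Patch 1 ∖ Patch 2| = |Patch 1| − |Patch 1∩Patch 2| = 10 − 4 = 6.00.

6.00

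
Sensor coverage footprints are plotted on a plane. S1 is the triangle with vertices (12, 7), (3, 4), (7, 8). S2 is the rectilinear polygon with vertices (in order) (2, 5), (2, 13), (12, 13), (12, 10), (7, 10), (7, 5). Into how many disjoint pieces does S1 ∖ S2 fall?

2

S1 ∖ S2 splits into 2 disjoint pieces (area 6.6667, area 1).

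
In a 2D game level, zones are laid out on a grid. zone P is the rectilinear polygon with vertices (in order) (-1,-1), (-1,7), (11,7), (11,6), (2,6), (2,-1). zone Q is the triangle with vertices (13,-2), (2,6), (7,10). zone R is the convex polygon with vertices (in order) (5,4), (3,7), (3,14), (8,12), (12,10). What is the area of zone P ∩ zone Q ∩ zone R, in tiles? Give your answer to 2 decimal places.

The intersection is the polygon with vertices (3.667,6), (3.087,6.87), (3.25,7), (8.5,7), (7.333,6).
By the shoelace formula its area is 4.57.

4.57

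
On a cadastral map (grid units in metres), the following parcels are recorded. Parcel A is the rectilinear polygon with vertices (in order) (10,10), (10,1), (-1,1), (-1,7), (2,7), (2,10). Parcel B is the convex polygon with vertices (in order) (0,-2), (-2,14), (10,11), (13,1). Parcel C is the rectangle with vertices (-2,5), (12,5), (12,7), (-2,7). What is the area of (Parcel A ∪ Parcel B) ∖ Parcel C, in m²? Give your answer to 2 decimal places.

139.00

|Parcel A ∪ Parcel B| = 164.0625.
|(Parcel A ∪ Parcel B) ∩ Parcel C| = 25.0625.
|(Parcel A ∪ Parcel B) ∖ Parcel C| = 164.0625 − 25.0625 = 139.00.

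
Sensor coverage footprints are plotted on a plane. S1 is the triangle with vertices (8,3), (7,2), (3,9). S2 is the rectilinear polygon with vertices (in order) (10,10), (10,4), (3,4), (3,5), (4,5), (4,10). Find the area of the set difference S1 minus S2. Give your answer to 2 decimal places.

2.50

|S1| = 5.5, |S1∩S2| = 2.9988.
|S1 ∖ S2| = |S1| − |S1∩S2| = 5.5 − 2.9988 = 2.50.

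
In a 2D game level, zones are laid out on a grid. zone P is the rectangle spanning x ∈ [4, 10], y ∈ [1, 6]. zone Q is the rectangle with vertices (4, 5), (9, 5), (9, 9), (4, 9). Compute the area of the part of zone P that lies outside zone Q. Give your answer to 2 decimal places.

25.00

|zone P∩zone Q|: x∈[4,9], y∈[5,6] → 5·1 = 5.
|zone P| = 30.
|zone P ∖ zone Q| = |zone P| − |zone P∩zone Q| = 30 − 5 = 25.00.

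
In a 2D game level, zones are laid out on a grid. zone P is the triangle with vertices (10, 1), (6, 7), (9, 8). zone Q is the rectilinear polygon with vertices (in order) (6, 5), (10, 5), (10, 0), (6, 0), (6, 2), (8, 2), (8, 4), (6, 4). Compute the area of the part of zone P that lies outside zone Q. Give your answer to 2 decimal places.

|zone P| = 11, |zone P∩zone Q| = 4.1905.
|zone P ∖ zone Q| = |zone P| − |zone P∩zone Q| = 11 − 4.1905 = 6.81.

6.81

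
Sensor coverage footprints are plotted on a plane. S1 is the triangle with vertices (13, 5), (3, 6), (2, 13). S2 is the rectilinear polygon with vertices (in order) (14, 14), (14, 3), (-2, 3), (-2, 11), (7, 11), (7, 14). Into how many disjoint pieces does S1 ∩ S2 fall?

1

S1 ∩ S2 is a single connected region.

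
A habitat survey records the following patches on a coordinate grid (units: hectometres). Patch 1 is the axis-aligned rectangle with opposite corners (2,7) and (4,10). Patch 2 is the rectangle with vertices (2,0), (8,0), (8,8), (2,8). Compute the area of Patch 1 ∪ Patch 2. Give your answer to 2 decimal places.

52.00

By inclusion–exclusion:
Individual areas: |Patch 1| = 6, |Patch 2| = 48.
|Patch 1∩Patch 2|: x∈[2,4], y∈[7,8] → 2·1 = 2.
|Patch 1 ∪ Patch 2| = 54 − 2 = 52.00.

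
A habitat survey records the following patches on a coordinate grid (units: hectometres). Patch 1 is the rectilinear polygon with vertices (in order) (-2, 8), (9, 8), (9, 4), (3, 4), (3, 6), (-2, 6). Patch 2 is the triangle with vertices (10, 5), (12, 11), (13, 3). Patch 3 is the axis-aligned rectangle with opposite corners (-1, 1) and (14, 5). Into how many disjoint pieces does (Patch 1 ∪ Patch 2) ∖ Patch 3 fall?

(Patch 1 ∪ Patch 2) ∖ Patch 3 splits into 2 disjoint pieces (area 28, area 8.25).

2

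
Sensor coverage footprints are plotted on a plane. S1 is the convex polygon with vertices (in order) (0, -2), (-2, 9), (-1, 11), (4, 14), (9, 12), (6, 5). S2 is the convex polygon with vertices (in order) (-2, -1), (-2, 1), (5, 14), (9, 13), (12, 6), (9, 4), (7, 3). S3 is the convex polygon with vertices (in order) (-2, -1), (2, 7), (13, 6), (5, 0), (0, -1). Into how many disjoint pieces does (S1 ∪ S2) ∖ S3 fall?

2

(S1 ∪ S2) ∖ S3 splits into 2 disjoint pieces (area 87.0332, area 0.6082).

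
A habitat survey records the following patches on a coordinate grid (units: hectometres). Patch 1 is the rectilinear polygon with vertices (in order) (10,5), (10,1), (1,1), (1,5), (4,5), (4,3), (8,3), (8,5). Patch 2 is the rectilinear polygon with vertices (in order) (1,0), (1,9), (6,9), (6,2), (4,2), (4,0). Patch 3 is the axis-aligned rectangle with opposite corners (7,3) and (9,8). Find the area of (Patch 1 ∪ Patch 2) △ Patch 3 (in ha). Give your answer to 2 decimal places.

61.00

|Patch 1 ∪ Patch 2| = 55.
|(Patch 1 ∪ Patch 2) ∩ Patch 3| = 2.
|(Patch 1 ∪ Patch 2) △ Patch 3| = 55 + 10 − 4 = 61.00.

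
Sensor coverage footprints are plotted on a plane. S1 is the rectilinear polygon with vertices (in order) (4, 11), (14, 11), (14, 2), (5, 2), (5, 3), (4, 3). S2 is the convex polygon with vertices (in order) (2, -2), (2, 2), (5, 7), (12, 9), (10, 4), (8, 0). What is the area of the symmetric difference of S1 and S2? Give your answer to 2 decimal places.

77.17

|S1| = 89, |S2| = 58.5, |S1∩S2| = 35.1667.
|S1 △ S2| = |S1| + |S2| − 2·|S1∩S2| = 89 + 58.5 − 70.3333 = 77.17.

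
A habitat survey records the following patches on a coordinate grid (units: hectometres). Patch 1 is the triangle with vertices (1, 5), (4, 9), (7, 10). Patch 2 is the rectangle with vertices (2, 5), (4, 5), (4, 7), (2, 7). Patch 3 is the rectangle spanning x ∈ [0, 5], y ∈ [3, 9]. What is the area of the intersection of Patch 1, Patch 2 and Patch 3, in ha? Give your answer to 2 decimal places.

The intersection is the polygon with vertices (3.4,7), (2,5.833), (2,6.333), (2.5,7).
By the shoelace formula its area is 0.65.

0.65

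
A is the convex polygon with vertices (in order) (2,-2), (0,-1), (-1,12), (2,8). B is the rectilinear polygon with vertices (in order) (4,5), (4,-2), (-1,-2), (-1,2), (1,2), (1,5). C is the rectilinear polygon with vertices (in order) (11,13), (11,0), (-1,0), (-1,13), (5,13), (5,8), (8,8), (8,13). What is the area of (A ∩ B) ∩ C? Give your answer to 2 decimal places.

7.31

The region (A ∩ B) ∩ C is the polygon with vertices (-0.231,2), (1,2), (1,5), (2,5), (2,0), (-0.077,0).
By the shoelace formula its area is 7.31.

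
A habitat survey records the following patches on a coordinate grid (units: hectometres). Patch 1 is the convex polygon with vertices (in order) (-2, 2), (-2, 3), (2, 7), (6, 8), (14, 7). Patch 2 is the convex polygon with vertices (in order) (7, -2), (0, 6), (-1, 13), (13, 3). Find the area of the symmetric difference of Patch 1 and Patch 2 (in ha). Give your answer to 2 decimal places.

77.68

|Patch 1| = 38, |Patch 2| = 85.5, |Patch 1∩Patch 2| = 22.9102.
|Patch 1 △ Patch 2| = |Patch 1| + |Patch 2| − 2·|Patch 1∩Patch 2| = 38 + 85.5 − 45.8204 = 77.68.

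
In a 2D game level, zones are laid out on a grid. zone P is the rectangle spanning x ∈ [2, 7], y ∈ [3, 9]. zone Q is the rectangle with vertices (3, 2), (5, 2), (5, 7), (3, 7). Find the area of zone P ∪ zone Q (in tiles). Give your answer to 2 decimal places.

By inclusion–exclusion:
Individual areas: |zone P| = 30, |zone Q| = 10.
|zone P∩zone Q|: x∈[3,5], y∈[3,7] → 2·4 = 8.
|zone P ∪ zone Q| = 40 − 8 = 32.00.

32.00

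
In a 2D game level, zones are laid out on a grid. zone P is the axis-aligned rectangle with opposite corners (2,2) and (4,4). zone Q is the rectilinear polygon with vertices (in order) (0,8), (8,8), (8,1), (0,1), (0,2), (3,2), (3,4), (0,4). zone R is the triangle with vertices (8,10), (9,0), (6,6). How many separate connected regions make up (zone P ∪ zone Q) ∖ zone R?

(zone P ∪ zone Q) ∖ zone R is a single connected region.

1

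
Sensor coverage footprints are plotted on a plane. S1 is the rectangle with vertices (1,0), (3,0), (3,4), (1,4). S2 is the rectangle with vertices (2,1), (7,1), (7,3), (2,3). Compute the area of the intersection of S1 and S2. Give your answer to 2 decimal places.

|S1∩S2|: x∈[2,3], y∈[1,3] → 1·2 = 2.

2.00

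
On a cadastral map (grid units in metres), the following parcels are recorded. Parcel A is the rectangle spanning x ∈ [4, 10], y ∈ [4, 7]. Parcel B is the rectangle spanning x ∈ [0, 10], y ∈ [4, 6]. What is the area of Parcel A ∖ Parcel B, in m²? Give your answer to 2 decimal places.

|Parcel A∩Parcel B|: x∈[4,10], y∈[4,6] → 6·2 = 12.
|Parcel A| = 18.
|Parcel A ∖ Parcel B| = |Parcel A| − |Parcel A∩Parcel B| = 18 − 12 = 6.00.

6.00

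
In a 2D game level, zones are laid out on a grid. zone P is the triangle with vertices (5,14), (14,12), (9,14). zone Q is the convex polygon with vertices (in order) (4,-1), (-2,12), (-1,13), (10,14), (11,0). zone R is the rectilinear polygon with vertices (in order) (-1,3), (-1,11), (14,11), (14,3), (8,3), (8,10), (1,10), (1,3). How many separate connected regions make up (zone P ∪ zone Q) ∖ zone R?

2

(zone P ∪ zone Q) ∖ zone R splits into 2 disjoint pieces (area 31.5575, area 75.4286).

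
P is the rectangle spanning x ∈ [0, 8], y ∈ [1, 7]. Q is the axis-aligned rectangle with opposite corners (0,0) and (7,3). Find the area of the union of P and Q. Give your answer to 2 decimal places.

By inclusion–exclusion:
Individual areas: |P| = 48, |Q| = 21.
|P∩Q|: x∈[0,7], y∈[1,3] → 7·2 = 14.
|P ∪ Q| = 69 − 14 = 55.00.

55.00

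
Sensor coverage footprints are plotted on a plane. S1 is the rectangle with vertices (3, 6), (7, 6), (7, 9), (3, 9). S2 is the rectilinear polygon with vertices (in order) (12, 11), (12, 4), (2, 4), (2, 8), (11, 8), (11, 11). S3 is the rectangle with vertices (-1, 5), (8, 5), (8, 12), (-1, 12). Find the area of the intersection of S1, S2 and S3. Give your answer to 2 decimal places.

The intersection is the polygon with vertices (3,6), (3,8), (7,8), (7,6).
By the shoelace formula its area is 8.00.

8.00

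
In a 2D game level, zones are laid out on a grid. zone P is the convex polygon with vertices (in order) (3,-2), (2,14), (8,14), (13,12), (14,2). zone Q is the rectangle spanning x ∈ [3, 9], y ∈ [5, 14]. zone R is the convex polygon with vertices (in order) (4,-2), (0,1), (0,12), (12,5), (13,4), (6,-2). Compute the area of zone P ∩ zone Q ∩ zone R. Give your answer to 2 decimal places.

The intersection is the polygon with vertices (9,5), (3,5), (3,10.25), (9,6.75).
By the shoelace formula its area is 21.00.

21.00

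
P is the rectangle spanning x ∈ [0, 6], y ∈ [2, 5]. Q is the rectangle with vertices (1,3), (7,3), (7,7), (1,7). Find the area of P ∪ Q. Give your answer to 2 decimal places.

32.00

By inclusion–exclusion:
Individual areas: |P| = 18, |Q| = 24.
|P∩Q|: x∈[1,6], y∈[3,5] → 5·2 = 10.
|P ∪ Q| = 42 − 10 = 32.00.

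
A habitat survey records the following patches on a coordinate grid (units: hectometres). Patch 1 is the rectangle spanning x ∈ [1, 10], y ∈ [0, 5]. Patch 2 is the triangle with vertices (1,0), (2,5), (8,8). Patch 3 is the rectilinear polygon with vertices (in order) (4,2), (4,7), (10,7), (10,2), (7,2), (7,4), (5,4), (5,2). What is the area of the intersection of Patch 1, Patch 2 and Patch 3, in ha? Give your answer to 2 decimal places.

The intersection is the polygon with vertices (4,3.429), (4,5), (5.375,5).
By the shoelace formula its area is 1.08.

1.08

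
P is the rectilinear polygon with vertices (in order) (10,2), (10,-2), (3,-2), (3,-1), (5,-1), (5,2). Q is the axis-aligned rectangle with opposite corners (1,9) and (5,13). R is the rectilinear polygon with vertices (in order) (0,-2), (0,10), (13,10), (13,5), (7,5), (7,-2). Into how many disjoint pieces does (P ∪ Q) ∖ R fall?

(P ∪ Q) ∖ R splits into 2 disjoint pieces (area 12, area 12).

2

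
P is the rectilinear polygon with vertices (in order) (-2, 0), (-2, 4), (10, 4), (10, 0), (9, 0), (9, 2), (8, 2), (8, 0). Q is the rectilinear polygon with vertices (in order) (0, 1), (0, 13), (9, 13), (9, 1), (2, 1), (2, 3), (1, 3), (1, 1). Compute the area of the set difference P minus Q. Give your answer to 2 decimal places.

22.00

|P| = 46, |P∩Q| = 24.
|P ∖ Q| = |P| − |P∩Q| = 46 − 24 = 22.00.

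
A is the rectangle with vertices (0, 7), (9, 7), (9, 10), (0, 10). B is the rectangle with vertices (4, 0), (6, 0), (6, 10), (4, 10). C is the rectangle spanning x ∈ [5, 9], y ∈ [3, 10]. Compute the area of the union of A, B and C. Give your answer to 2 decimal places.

53.00

By inclusion–exclusion:
Individual areas: |A| = 27, |B| = 20, |C| = 28.
|A∩B|: x∈[4,6], y∈[7,10] → 2·3 = 6.
|A∩C|: x∈[5,9], y∈[7,10] → 4·3 = 12.
|B∩C|: x∈[5,6], y∈[3,10] → 1·7 = 7.
|A∩B∩C| = 3.
|A ∪ B ∪ C| = 75 − 25 + 3 = 53.00.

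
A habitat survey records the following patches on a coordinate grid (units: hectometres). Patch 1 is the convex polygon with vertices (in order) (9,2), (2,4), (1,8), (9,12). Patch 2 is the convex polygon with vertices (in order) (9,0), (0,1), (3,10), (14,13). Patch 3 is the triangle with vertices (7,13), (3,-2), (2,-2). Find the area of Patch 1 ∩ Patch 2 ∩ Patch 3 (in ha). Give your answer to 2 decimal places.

2.89

The intersection is the polygon with vertices (6.385,10.692), (4.416,3.31), (3.826,3.478), (6.2,10.6).
By the shoelace formula its area is 2.89.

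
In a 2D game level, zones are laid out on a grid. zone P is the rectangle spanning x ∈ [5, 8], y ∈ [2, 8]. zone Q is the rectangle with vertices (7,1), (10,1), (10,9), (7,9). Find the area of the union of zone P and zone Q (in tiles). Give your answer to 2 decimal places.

36.00

By inclusion–exclusion:
Individual areas: |zone P| = 18, |zone Q| = 24.
|zone P∩zone Q|: x∈[7,8], y∈[2,8] → 1·6 = 6.
|zone P ∪ zone Q| = 42 − 6 = 36.00.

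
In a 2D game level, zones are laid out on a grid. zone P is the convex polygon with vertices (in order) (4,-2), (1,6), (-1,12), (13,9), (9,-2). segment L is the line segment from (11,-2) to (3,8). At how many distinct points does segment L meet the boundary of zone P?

1

The segment meets the boundary at (9.625,-0.281).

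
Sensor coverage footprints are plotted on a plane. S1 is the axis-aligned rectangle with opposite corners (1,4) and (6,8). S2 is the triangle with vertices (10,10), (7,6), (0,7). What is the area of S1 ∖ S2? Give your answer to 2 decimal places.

13.32

|S1| = 20, |S1∩S2| = 6.6833.
|S1 ∖ S2| = |S1| − |S1∩S2| = 20 − 6.6833 = 13.32.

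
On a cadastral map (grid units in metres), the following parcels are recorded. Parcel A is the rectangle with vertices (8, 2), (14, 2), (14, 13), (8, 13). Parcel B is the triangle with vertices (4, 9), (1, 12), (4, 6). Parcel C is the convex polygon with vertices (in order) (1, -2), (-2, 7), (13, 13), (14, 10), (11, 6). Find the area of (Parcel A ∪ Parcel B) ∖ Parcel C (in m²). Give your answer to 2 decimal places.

|Parcel A ∪ Parcel B| = 70.5.
|(Parcel A ∪ Parcel B) ∩ Parcel C| = 35.4512.
|(Parcel A ∪ Parcel B) ∖ Parcel C| = 70.5 − 35.4512 = 35.05.

35.05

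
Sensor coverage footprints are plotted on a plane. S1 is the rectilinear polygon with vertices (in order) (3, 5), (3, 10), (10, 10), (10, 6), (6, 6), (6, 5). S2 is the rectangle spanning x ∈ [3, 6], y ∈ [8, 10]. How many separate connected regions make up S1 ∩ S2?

S1 ∩ S2 is a single connected region.

1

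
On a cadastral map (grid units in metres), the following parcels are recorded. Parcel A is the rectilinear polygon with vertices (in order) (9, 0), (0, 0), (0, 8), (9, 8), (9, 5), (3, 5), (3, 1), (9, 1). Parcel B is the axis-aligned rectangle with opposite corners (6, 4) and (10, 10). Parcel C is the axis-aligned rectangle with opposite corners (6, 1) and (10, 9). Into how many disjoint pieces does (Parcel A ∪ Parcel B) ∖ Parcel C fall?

(Parcel A ∪ Parcel B) ∖ Parcel C splits into 2 disjoint pieces (area 39, area 4).

2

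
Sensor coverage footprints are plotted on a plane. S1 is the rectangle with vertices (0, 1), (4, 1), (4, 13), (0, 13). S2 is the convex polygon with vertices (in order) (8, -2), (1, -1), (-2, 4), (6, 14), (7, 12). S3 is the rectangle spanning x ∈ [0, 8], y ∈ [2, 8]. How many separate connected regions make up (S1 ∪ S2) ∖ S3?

(S1 ∪ S2) ∖ S3 splits into 2 disjoint pieces (area 35.0714, area 31.9286).

2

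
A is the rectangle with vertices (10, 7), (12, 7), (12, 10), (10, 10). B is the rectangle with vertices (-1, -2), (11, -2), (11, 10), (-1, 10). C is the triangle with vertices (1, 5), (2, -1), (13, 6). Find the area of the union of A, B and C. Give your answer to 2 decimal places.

By inclusion–exclusion:
Individual areas: |A| = 6, |B| = 144, |C| = 36.5.
|A∩B|: x∈[10,11], y∈[7,10] → 1·3 = 3.
|A∩C| = 0.
|B∩C| = 35.3939.
|A∩B∩C| = 0.
|A ∪ B ∪ C| = 186.5 − 38.3939 + 0 = 148.11.

148.11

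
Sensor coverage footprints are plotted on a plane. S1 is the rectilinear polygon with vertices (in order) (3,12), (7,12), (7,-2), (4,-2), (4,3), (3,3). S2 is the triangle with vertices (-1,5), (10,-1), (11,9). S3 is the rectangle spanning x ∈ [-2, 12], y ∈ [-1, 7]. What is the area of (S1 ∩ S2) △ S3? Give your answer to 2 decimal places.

92.70

|S1 ∩ S2| = 20.6364.
|(S1 ∩ S2) ∩ S3| = 19.9697.
|(S1 ∩ S2) △ S3| = 20.6364 + 112 − 39.9394 = 92.70.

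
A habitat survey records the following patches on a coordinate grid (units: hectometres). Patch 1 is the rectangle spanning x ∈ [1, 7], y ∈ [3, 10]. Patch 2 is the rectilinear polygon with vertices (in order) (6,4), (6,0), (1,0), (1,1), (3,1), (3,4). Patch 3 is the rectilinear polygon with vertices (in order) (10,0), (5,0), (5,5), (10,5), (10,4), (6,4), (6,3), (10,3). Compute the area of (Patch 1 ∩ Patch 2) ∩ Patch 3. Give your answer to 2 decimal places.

1.00

The region (Patch 1 ∩ Patch 2) ∩ Patch 3 is the polygon with vertices (6,4), (6,3), (5,3), (5,4).
By the shoelace formula its area is 1.00.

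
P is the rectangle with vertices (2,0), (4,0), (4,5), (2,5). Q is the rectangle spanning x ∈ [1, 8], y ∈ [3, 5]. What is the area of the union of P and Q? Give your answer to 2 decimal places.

20.00

By inclusion–exclusion:
Individual areas: |P| = 10, |Q| = 14.
|P∩Q|: x∈[2,4], y∈[3,5] → 2·2 = 4.
|P ∪ Q| = 24 − 4 = 20.00.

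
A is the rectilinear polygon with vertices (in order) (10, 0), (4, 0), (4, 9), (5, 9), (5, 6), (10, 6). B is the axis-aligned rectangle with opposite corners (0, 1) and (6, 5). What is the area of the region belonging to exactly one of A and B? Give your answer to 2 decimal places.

47.00

|A| = 39, |B| = 24, |A∩B| = 8.
|A △ B| = |A| + |B| − 2·|A∩B| = 39 + 24 − 16 = 47.00.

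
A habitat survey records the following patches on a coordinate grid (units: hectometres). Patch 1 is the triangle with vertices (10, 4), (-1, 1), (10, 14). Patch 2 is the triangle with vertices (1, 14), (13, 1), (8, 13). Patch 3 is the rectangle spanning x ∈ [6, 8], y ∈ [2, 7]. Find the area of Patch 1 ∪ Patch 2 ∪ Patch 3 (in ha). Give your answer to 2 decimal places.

80.58

By inclusion–exclusion:
Individual areas: |Patch 1| = 55, |Patch 2| = 39.5, |Patch 3| = 10.
|Patch 1∩Patch 2| = 16.2878.
|Patch 1∩Patch 3| = 7.6364.
|Patch 2∩Patch 3| = 0.1571.
|Patch 1∩Patch 2∩Patch 3| = 0.1571.
|Patch 1 ∪ Patch 2 ∪ Patch 3| = 104.5 − 24.0812 + 0.1571 = 80.58.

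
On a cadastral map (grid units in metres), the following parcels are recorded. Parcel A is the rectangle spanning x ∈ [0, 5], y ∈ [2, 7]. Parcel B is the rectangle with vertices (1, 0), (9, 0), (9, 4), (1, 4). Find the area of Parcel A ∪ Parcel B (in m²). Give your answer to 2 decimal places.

By inclusion–exclusion:
Individual areas: |Parcel A| = 25, |Parcel B| = 32.
|Parcel A∩Parcel B|: x∈[1,5], y∈[2,4] → 4·2 = 8.
|Parcel A ∪ Parcel B| = 57 − 8 = 49.00.

49.00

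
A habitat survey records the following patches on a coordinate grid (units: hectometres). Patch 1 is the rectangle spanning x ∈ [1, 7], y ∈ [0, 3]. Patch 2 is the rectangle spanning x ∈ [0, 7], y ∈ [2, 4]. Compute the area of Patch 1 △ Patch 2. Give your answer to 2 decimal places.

20.00

|Patch 1∩Patch 2|: x∈[1,7], y∈[2,3] → 6·1 = 6.
|Patch 1 △ Patch 2| = |Patch 1| + |Patch 2| − 2·|Patch 1∩Patch 2| = 18 + 14 − 12 = 20.00.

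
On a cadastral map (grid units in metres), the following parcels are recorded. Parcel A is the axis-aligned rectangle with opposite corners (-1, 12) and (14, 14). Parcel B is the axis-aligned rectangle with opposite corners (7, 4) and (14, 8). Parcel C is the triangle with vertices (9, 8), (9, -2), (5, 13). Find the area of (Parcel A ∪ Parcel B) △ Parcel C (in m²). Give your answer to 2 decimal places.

62.07

|Parcel A ∪ Parcel B| = 58.
|(Parcel A ∪ Parcel B) ∩ Parcel C| = 7.9667.
|(Parcel A ∪ Parcel B) △ Parcel C| = 58 + 20 − 15.9333 = 62.07.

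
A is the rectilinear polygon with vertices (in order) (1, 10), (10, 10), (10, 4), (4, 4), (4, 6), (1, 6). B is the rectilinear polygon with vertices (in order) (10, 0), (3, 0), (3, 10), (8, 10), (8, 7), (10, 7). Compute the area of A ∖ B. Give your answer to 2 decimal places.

14.00

|A| = 48, |A∩B| = 34.
|A ∖ B| = |A| − |A∩B| = 48 − 34 = 14.00.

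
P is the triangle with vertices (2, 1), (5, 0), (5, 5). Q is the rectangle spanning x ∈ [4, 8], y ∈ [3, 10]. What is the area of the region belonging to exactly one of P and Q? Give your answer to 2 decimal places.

32.83

|P| = 7.5, |Q| = 28, |P∩Q| = 1.3333.
|P △ Q| = |P| + |Q| − 2·|P∩Q| = 7.5 + 28 − 2.6667 = 32.83.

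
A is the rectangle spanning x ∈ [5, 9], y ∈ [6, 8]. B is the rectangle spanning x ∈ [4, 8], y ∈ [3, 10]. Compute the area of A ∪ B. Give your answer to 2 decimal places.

By inclusion–exclusion:
Individual areas: |A| = 8, |B| = 28.
|A∩B|: x∈[5,8], y∈[6,8] → 3·2 = 6.
|A ∪ B| = 36 − 6 = 30.00.

30.00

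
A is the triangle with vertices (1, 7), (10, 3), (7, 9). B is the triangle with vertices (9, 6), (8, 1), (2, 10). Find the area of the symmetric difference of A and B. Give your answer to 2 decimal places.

15.48

|A| = 21, |B| = 19.5, |A∩B| = 12.5113.
|A △ B| = |A| + |B| − 2·|A∩B| = 21 + 19.5 − 25.0227 = 15.48.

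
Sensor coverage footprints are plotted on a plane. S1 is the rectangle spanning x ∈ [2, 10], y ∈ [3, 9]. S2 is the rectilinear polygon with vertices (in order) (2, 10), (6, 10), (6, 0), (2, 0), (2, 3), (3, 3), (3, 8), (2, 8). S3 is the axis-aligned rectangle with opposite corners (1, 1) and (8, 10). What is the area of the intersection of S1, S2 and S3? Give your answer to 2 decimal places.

19.00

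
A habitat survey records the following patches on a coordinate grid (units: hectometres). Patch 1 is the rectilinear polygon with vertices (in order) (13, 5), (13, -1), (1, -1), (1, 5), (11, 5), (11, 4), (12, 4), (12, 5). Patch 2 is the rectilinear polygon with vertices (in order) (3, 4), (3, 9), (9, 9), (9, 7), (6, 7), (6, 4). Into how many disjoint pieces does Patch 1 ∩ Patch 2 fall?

Patch 1 ∩ Patch 2 is a single connected region.

1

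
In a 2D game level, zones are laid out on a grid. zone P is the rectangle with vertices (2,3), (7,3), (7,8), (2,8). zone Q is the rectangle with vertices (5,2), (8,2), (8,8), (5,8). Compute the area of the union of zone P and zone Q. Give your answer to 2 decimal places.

By inclusion–exclusion:
Individual areas: |zone P| = 25, |zone Q| = 18.
|zone P∩zone Q|: x∈[5,7], y∈[3,8] → 2·5 = 10.
|zone P ∪ zone Q| = 43 − 10 = 33.00.

33.00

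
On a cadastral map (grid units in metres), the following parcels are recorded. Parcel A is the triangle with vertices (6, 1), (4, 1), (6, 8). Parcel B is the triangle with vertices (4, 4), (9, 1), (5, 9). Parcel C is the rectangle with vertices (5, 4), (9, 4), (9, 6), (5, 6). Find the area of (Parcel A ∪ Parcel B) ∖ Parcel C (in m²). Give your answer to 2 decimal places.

|Parcel A ∪ Parcel B| = 17.7933.
|(Parcel A ∪ Parcel B) ∩ Parcel C| = 4.
|(Parcel A ∪ Parcel B) ∖ Parcel C| = 17.7933 − 4 = 13.79.

13.79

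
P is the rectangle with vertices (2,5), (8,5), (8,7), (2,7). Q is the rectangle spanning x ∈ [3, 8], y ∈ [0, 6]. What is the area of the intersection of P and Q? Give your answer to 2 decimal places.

5.00

|P∩Q|: x∈[3,8], y∈[5,6] → 5·1 = 5.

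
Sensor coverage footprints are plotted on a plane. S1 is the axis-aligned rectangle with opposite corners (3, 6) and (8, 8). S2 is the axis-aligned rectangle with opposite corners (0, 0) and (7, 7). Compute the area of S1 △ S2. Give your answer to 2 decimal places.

51.00

|S1∩S2|: x∈[3,7], y∈[6,7] → 4·1 = 4.
|S1 △ S2| = |S1| + |S2| − 2·|S1∩S2| = 10 + 49 − 8 = 51.00.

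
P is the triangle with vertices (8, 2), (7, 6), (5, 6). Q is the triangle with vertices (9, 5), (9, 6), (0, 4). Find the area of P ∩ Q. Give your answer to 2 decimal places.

The intersection is the polygon with vertices (7.297,4.811), (6,4.667), (5.571,5.238), (7.105,5.579).
By the shoelace formula its area is 1.02.

1.02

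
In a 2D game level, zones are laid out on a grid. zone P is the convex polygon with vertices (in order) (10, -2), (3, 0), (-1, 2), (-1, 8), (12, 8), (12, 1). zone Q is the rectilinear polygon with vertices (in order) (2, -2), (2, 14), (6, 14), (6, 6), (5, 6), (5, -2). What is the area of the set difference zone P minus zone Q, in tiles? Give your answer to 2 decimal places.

|zone P| = 108, |zone P∩zone Q| = 26.3214.
|zone P ∖ zone Q| = |zone P| − |zone P∩zone Q| = 108 − 26.3214 = 81.68.

81.68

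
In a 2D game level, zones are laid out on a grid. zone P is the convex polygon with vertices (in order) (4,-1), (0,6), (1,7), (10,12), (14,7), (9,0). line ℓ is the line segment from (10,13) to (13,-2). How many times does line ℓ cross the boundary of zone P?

The segment meets the boundary at (11.812,3.938), (10.267,11.667).

2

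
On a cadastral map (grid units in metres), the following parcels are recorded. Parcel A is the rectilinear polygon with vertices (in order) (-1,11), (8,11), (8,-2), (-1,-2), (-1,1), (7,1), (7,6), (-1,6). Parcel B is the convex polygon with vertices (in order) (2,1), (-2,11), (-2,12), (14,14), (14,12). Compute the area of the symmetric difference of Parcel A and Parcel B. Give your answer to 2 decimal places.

95.58

|Parcel A| = 77, |Parcel B| = 106, |Parcel A∩Parcel B| = 43.7083.
|Parcel A △ Parcel B| = |Parcel A| + |Parcel B| − 2·|Parcel A∩Parcel B| = 77 + 106 − 87.4167 = 95.58.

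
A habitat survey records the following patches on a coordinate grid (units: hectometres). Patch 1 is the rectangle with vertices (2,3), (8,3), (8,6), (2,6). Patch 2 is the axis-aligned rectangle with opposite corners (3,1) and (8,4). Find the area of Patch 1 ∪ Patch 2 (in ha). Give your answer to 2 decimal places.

28.00

By inclusion–exclusion:
Individual areas: |Patch 1| = 18, |Patch 2| = 15.
|Patch 1∩Patch 2|: x∈[3,8], y∈[3,4] → 5·1 = 5.
|Patch 1 ∪ Patch 2| = 33 − 5 = 28.00.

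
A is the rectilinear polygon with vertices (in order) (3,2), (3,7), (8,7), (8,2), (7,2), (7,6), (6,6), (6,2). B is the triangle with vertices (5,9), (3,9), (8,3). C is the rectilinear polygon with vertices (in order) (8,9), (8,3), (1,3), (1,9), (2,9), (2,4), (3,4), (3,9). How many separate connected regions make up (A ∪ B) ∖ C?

2

(A ∪ B) ∖ C splits into 2 disjoint pieces (area 1, area 3).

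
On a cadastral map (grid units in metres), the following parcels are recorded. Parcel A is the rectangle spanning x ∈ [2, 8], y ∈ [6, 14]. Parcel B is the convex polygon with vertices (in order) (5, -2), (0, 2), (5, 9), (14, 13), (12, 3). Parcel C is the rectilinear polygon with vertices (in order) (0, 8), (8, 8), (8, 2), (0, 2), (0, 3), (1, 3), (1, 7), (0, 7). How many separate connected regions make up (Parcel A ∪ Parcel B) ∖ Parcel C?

2

(Parcel A ∪ Parcel B) ∖ Parcel C splits into 2 disjoint pieces (area 102.5, area 0.0571).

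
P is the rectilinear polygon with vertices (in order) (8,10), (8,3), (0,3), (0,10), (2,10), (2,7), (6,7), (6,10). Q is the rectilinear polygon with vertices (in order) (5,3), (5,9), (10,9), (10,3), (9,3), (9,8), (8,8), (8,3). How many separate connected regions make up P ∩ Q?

1

P ∩ Q is a single connected region.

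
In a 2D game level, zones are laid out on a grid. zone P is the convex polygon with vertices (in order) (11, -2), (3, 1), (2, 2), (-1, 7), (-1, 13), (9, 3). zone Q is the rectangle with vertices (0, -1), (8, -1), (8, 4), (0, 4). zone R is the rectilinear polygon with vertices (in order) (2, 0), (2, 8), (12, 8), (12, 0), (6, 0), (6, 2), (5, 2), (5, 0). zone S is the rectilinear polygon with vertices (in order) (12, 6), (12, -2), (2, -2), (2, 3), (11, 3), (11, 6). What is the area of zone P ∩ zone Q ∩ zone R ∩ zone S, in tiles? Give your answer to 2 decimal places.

13.25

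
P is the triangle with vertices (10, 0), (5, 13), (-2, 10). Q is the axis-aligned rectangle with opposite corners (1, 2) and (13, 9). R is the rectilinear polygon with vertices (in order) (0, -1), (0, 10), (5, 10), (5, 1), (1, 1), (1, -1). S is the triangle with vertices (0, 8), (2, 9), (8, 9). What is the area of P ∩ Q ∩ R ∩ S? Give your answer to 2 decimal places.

2.25

The intersection is the polygon with vertices (1,8.5), (2,9), (5,9), (5,8.625), (1,8.125).
By the shoelace formula its area is 2.25.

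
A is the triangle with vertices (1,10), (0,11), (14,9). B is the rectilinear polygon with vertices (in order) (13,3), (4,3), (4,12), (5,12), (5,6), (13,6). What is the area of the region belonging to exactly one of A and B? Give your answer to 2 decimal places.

|A| = 6, |B| = 33, |A∩B| = 0.6264.
|A △ B| = |A| + |B| − 2·|A∩B| = 6 + 33 − 1.2527 = 37.75.

37.75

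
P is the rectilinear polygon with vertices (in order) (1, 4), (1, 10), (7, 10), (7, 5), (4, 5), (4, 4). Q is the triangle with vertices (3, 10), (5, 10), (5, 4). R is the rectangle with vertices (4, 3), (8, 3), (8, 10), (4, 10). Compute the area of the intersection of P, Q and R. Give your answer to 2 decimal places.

The intersection is the polygon with vertices (5,5), (4.667,5), (4,7), (4,10), (5,10).
By the shoelace formula its area is 4.33.

4.33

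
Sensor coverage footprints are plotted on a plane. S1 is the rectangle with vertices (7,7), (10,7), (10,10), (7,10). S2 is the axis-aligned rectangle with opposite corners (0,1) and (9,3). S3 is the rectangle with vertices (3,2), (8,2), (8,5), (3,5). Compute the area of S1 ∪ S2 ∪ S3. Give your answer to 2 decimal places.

By inclusion–exclusion:
Individual areas: |S1| = 9, |S2| = 18, |S3| = 15.
|S1∩S2| = 0 (no overlap).
|S1∩S3| = 0 (no overlap).
|S2∩S3|: x∈[3,8], y∈[2,3] → 5·1 = 5.
|S1∩S2∩S3| = 0.
|S1 ∪ S2 ∪ S3| = 42 − 5 + 0 = 37.00.

37.00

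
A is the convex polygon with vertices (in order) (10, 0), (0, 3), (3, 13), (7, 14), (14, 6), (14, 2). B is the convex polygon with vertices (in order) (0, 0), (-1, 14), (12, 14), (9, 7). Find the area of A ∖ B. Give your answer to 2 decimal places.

|A| = 129, |A∩B| = 71.2357.
|A ∖ B| = |A| − |A∩B| = 129 − 71.2357 = 57.76.

57.76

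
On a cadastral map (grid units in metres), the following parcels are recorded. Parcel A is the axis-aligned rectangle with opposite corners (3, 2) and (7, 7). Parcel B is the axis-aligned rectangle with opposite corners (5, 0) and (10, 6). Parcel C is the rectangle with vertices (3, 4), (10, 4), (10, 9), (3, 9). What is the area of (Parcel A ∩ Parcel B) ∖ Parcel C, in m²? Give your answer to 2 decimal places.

4.00

|Parcel A ∩ Parcel B| = 8.
|(Parcel A ∩ Parcel B) ∩ Parcel C| = 4.
|(Parcel A ∩ Parcel B) ∖ Parcel C| = 8 − 4 = 4.00.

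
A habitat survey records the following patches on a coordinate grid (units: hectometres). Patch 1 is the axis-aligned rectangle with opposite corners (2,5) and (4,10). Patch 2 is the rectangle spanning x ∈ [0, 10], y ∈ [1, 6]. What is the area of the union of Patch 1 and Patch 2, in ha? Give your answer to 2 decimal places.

By inclusion–exclusion:
Individual areas: |Patch 1| = 10, |Patch 2| = 50.
|Patch 1∩Patch 2|: x∈[2,4], y∈[5,6] → 2·1 = 2.
|Patch 1 ∪ Patch 2| = 60 − 2 = 58.00.

58.00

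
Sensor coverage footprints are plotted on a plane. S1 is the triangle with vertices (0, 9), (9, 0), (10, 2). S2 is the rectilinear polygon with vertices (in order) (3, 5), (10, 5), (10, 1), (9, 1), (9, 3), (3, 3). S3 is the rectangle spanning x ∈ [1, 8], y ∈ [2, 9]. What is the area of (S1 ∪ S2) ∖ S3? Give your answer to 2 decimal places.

9.34

|S1 ∪ S2| = 24.1143.
|(S1 ∪ S2) ∩ S3| = 14.7786.
|(S1 ∪ S2) ∖ S3| = 24.1143 − 14.7786 = 9.34.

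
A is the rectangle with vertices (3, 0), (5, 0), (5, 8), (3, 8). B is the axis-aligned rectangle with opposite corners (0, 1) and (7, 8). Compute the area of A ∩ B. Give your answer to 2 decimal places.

14.00

|A∩B|: x∈[3,5], y∈[1,8] → 2·7 = 14.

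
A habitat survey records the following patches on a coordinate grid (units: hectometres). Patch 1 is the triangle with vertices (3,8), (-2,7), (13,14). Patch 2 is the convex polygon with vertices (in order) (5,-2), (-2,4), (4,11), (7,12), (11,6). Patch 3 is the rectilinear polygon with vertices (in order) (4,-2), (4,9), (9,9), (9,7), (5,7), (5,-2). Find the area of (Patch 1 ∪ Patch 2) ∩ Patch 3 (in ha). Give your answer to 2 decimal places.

18.57

The region (Patch 1 ∪ Patch 2) ∩ Patch 3 is the polygon with vertices (4,-1.143), (4,9), (9,9), (9,7), (5,7), (5,-2).
By the shoelace formula its area is 18.57.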